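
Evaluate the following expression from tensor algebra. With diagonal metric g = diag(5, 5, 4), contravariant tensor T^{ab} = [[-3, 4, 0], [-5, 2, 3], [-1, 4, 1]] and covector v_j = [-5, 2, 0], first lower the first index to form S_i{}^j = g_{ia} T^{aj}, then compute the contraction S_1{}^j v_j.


Step 1: lower the first index. For a diagonal metric, g_{ia} T^{aj} = g_{ii} T^{ij} (no sum on i).
g_{11} = 5
S_1{}^1 = 5 * T^{11} = 5 * -3 = -15
S_1{}^2 = 5 * T^{12} = 5 * 4 = 20
S_1{}^3 = 5 * T^{13} = 5 * 0 = 0
Step 2: contract S_1{}^j with v_j.
S_1{}^1 * v_1 = -15 * -5 = 75
S_1{}^2 * v_2 = 20 * 2 = 40
S_1{}^3 * v_3 = 0 * 0 = 0
Result = 75 + 40 + 0 = 115

115


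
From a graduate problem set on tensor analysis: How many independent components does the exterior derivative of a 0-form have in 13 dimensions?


The exterior derivative of a p-form is a (p+1)-form.
Its number of independent components is C(n, p+1).
n = 13, p+1 = 1
C(13, 1) = 13

13


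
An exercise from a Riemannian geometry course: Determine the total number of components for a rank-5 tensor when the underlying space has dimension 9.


The number of components of a rank-r tensor in d dimensions is d^r.
Here d = 9 and r = 5.
9^5 = 59049

59049


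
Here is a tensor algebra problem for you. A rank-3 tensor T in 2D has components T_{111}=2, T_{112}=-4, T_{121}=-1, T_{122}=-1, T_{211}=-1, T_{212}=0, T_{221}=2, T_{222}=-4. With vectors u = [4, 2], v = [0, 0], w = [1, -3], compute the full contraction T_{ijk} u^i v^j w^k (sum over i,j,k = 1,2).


S = sum over i,j,k of T_{ijk} u_i v_j w_k. Expanding all 8 terms:
T_{111}*u_1*v_1*w_1 = 2*4*0*1 = 0  (running total: 0)
T_{112}*u_1*v_1*w_2 = -4*4*0*-3 = 0  (running total: 0)
T_{121}*u_1*v_2*w_1 = -1*4*0*1 = 0  (running total: 0)
T_{122}*u_1*v_2*w_2 = -1*4*0*-3 = 0  (running total: 0)
T_{211}*u_2*v_1*w_1 = -1*2*0*1 = 0  (running total: 0)
T_{212}*u_2*v_1*w_2 = 0*2*0*-3 = 0  (running total: 0)
T_{221}*u_2*v_2*w_1 = 2*2*0*1 = 0  (running total: 0)
T_{222}*u_2*v_2*w_2 = -4*2*0*-3 = 0  (running total: 0)
S = 0

0


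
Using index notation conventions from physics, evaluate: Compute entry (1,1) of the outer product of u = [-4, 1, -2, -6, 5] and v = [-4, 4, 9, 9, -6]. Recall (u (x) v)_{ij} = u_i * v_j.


The outer product entry T_{ij} = u_i * v_j.
We need i=1, j=1.
u_1 = -4, v_1 = -4
T_{1,1} = -4 * -4 = 16

16


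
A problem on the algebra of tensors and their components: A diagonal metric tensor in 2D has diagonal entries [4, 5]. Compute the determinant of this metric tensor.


For a diagonal metric, the determinant is the product of diagonal entries.
Diagonal entries: 4, 5
det(g) = 4 * 5 = 20

20


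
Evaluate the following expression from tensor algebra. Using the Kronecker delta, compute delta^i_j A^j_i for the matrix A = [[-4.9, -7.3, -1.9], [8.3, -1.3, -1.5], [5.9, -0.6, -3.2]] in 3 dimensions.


The contraction (trace) of a rank-2 tensor is the sum of its diagonal elements.
Diagonal entries: A[1,1] = -4.9, A[2,2] = -1.3, A[3,3] = -3.2
Tr(A) = -4.9 + -1.3 + -3.2 = -9.4

-9.4


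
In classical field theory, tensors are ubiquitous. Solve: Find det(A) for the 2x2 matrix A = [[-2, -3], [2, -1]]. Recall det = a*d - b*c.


For a 2x2 matrix [[a, b], [c, d]], det = a*d - b*c.
a = -2, b = -3, c = 2, d = -1
a*d = -2 * -1 = 2
b*c = -3 * 2 = -6
det = 2 - -6 = 8

8


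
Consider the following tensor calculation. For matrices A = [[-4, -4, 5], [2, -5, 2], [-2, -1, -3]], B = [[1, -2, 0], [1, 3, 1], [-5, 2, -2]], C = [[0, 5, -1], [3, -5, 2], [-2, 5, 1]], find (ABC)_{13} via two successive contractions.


(ABC)_{13} = sum_m (AB)_{1m} C_{m3}. First compute row 1 of AB.
(AB)_{11} = -4*1 + -4*1 + 5*-5 = -33
(AB)_{12} = -4*-2 + -4*3 + 5*2 = 6
(AB)_{13} = -4*0 + -4*1 + 5*-2 = -14
Now contract with column 3 of C:
(AB)_{11} * C_{13} = -33 * -1 = 33
(AB)_{12} * C_{23} = 6 * 2 = 12
(AB)_{13} * C_{33} = -14 * 1 = -14
(ABC)_{13} = 33 + 12 + -14 = 31

31


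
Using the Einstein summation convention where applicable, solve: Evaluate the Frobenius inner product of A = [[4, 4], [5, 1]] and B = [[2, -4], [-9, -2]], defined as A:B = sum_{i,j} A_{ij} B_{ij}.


A:B = sum over all i,j of A_{ij} * B_{ij}.
Row 1: 4*2=8, 4*-4=-16 => row sum = -8
Row 2: 5*-9=-45, 1*-2=-2 => row sum = -47
Total = -8 + -47 = -55

-55


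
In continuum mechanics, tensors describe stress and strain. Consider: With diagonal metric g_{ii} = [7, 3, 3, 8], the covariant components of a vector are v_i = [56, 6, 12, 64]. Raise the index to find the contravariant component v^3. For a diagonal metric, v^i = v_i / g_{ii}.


To raise an index with a diagonal metric: v^i = v_i / g_{ii}.
For index 3: v_3 = 12, g_{33} = 3
v^3 = 12 / 3 = 4

4


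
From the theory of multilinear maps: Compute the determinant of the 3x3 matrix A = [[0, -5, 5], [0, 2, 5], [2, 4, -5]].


Expanding along the first row, det(A) = a11*M_11 - a12*M_12 + a13*M_13, where M_1j is the (1,j) minor.
Minor M_11 = 2*-5 - 5*4 = -30
Minor M_12 = 0*-5 - 5*2 = -10
Minor M_13 = 0*4 - 2*2 = -4
det = 0*(-30) - -5*(-10) + 5*(-4)
    = 0 - 50 + -20
    = -70

-70


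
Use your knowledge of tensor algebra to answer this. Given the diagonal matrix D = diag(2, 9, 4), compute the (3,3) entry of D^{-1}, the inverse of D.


For a diagonal matrix, the inverse has entries (D^{-1})_{ii} = 1/d_{ii}.
The diagonal entries are: d_{11} = 2, d_{22} = 9, d_{33} = 4
We need (D^{-1})_{33} = 1/d_{33} = 1/4 = 1/4

1/4


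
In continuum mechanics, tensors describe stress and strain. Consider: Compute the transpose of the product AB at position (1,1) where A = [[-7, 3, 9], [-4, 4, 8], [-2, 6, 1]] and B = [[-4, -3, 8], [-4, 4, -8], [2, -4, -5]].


(AB)^T_{ij} = (AB)_{ji} = sum_k A_{jk} B_{ki}.
For i=1, j=1 we need (AB)_{11}:
A_{11} * B_{11} = -7 * -4 = 28
A_{12} * B_{21} = 3 * -4 = -12
A_{13} * B_{31} = 9 * 2 = 18
Sum = 28 + -12 + 18 = 34

34


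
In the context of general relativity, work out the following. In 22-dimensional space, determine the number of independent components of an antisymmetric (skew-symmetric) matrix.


An antisymmetric rank-2 tensor satisfies A_{ij} = -A_{ji}, so diagonal entries are zero.
The independent components are the upper-triangular entries: C(n, 2) = n(n-1)/2.
n = 22
C(22, 2) = 22 * 21 / 2 = 462 / 2 = 231

231


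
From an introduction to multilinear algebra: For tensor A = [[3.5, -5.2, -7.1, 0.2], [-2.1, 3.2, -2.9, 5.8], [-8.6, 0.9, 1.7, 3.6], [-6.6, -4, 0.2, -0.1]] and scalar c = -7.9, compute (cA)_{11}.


Scalar multiplication: (cA)_{ij} = c * A_{ij}.
c = -7.9
A_{11} = 3.5
(cA)_{11} = -7.9 * 3.5 = -27.65

-27.65


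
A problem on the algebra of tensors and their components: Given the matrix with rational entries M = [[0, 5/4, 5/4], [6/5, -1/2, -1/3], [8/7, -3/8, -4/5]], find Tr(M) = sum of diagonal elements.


The trace is the sum of diagonal entries.
Diagonal: M[1,1] = 0, M[2,2] = -1/2, M[3,3] = -4/5
Tr(M) = 0 + -1/2 + -4/5
Computing step by step:
After adding M[1,1]: 0
After adding M[2,2]: -1/2
After adding M[3,3]: -13/10
Tr(M) = -13/10

-13/10


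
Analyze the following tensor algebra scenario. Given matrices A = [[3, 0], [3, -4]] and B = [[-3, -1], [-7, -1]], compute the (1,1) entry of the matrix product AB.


(AB)_{ij} = sum_k A_{ik} B_{kj}.
For i=1, j=1:
A_{11} * B_{11} = 3 * -3 = -9
A_{12} * B_{21} = 0 * -7 = 0
Sum = -9 + 0 = -9

-9


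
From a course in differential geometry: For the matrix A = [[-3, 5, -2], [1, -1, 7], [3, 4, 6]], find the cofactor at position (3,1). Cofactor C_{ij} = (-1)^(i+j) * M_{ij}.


To find cofactor C_{31}, delete row 3 and column 1.
The resulting 2x2 submatrix is: [[5, -2], [-1, 7]]
Minor M_{31} = 5*7 - -2*-1
  = 35 - 2 = 33
Sign = (-1)^(3+1) = (-1)^4 = 1
Cofactor C_{31} = 1 * 33 = 33

33


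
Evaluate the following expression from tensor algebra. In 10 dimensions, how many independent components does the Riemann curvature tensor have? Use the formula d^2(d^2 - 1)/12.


The Riemann tensor in d dimensions has d^2(d^2 - 1)/12 independent components.
d = 10, so d^2 = 100
d^2 - 1 = 99
d^2(d^2 - 1) = 100 * 99 = 9900
Divide by 12: 9900 / 12 = 825

825


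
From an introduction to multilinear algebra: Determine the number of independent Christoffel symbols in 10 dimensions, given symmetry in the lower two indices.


Christoffel symbols Gamma^k_{ij} are symmetric in i,j, so there are d * d(d+1)/2 independent symbols.
d = 10
d(d+1)/2 = 10 * 11 / 2 = 55
Total = 10 * 55 = 550

550


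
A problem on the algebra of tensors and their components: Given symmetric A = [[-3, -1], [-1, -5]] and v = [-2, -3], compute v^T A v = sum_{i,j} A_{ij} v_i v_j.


First compute Av:
(Av)_1 = -3*-2 + -1*-3 = 9
(Av)_2 = -1*-2 + -5*-3 = 17
Av = [9, 17]
Then v^T (Av) = -2*9 + -3*17
= -18 + -51 = -69

-69


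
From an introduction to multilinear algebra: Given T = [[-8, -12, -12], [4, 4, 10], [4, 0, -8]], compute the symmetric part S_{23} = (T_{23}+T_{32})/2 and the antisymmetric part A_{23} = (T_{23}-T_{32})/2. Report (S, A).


T_{23} = 10
T_{32} = 0
S_{23} = (10 + 0)/2 = 10/2 = 5
A_{23} = (10 - 0)/2 = 10/2 = 5
Check: S + A = 5 + 5 = 10 = T_{23}.

(5, 5)


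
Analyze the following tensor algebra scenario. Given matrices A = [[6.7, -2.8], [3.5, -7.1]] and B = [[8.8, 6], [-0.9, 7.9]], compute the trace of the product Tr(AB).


Tr(AB) = sum_i (AB)_{ii} where (AB)_{ii} = sum_k A_{ik} B_{ki}.
(AB)_{11} = 6.7*8.8 + -2.8*-0.9 = 61.48
(AB)_{22} = 3.5*6 + -7.1*7.9 = -35.09
Tr(AB) = 61.48 + -35.09 = 26.39

26.39


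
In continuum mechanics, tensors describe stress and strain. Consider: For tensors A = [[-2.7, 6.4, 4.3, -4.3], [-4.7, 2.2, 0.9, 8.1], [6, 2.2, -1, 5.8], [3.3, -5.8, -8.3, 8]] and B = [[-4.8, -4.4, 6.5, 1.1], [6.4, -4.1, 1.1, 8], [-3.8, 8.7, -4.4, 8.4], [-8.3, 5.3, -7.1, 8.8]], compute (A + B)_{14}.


Tensor addition is component-wise: (A + B)_{ij} = A_{ij} + B_{ij}.
A_{14} = -4.3
B_{14} = 1.1
(A + B)_{14} = -4.3 + 1.1 = -3.2

-3.2


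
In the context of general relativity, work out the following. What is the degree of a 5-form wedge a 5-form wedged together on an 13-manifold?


The degree of a wedge product is the sum of the degrees of the individual forms.
Degrees: 5, 5
Total degree = 5 + 5 = 10

10


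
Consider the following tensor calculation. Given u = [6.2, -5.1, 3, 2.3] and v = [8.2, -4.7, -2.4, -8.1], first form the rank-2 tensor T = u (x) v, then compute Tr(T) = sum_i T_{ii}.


The outer product gives T_{ij} = u_i v_j.
The trace (contraction) is Tr(T) = sum_i T_{ii} = sum_i u_i v_i.
Diagonal entries:
T_{11} = u_1 * v_1 = 6.2 * 8.2 = 50.84
T_{22} = u_2 * v_2 = -5.1 * -4.7 = 23.97
T_{33} = u_3 * v_3 = 3 * -2.4 = -7.2
T_{44} = u_4 * v_4 = 2.3 * -8.1 = -18.63
Tr(T) = 50.84 + 23.97 + -7.2 + -18.63 = 48.98

48.98


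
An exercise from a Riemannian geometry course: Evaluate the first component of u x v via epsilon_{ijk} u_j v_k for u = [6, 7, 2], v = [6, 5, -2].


(u x v)_1 = sum_{j,k} epsilon_{1jk} u_j v_k. Only permutations of (1,2,3) contribute; the two non-zero terms are:
eps_{123} u_2 v_3 = 1 * 7 * -2 = -14
eps_{132} u_3 v_2 = -1 * 2 * 5 = -10
(u x v)_1 = -24

-24


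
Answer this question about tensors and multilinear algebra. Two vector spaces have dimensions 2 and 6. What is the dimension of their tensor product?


The dimension of a tensor product is the product of dimensions.
dim(V) = 2, dim(W) = 6
dim(V (x) W) = 2 * 6 = 12

12


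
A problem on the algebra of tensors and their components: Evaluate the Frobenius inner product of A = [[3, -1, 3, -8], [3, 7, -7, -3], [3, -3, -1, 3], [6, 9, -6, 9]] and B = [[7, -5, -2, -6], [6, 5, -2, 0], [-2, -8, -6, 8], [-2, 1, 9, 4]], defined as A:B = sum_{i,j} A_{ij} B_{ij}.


A:B = sum over all i,j of A_{ij} * B_{ij}.
Row 1: 3*7=21, -1*-5=5, 3*-2=-6, -8*-6=48 => row sum = 68
Row 2: 3*6=18, 7*5=35, -7*-2=14, -3*0=0 => row sum = 67
Row 3: 3*-2=-6, -3*-8=24, -1*-6=6, 3*8=24 => row sum = 48
Row 4: 6*-2=-12, 9*1=9, -6*9=-54, 9*4=36 => row sum = -21
Total = 68 + 67 + 48 + -21 = 162

162


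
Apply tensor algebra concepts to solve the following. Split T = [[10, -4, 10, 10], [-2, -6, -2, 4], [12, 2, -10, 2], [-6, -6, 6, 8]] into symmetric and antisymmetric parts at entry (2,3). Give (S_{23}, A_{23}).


T_{23} = -2
T_{32} = 2
S_{23} = (-2 + 2)/2 = 0/2 = 0
A_{23} = (-2 - 2)/2 = -4/2 = -2
Check: S + A = 0 + -2 = -2 = T_{23}.

(0, -2)


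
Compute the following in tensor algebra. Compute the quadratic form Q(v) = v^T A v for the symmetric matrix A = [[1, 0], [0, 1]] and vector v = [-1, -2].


First compute Av:
(Av)_1 = 1*-1 + 0*-2 = -1
(Av)_2 = 0*-1 + 1*-2 = -2
Av = [-1, -2]
Then v^T (Av) = -1*-1 + -2*-2
= 1 + 4 = 5

5


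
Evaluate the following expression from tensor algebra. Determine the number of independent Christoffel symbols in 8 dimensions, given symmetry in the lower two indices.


Christoffel symbols Gamma^k_{ij} are symmetric in i,j, so there are d * d(d+1)/2 independent symbols.
d = 8
d(d+1)/2 = 8 * 9 / 2 = 36
Total = 8 * 36 = 288

288


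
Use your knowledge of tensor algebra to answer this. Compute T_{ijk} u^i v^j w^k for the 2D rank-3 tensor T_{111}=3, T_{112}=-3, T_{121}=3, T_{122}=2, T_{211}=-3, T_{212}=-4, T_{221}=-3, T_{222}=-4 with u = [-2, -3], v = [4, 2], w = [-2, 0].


S = sum over i,j,k of T_{ijk} u_i v_j w_k. Expanding all 8 terms:
T_{111}*u_1*v_1*w_1 = 3*-2*4*-2 = 48  (running total: 48)
T_{112}*u_1*v_1*w_2 = -3*-2*4*0 = 0  (running total: 48)
T_{121}*u_1*v_2*w_1 = 3*-2*2*-2 = 24  (running total: 72)
T_{122}*u_1*v_2*w_2 = 2*-2*2*0 = 0  (running total: 72)
T_{211}*u_2*v_1*w_1 = -3*-3*4*-2 = -72  (running total: 0)
T_{212}*u_2*v_1*w_2 = -4*-3*4*0 = 0  (running total: 0)
T_{221}*u_2*v_2*w_1 = -3*-3*2*-2 = -36  (running total: -36)
T_{222}*u_2*v_2*w_2 = -4*-3*2*0 = 0  (running total: -36)
S = -36

-36


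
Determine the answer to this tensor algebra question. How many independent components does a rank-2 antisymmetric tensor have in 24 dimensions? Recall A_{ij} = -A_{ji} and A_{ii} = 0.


An antisymmetric rank-2 tensor satisfies A_{ij} = -A_{ji}, so diagonal entries are zero.
The independent components are the upper-triangular entries: C(n, 2) = n(n-1)/2.
n = 24
C(24, 2) = 24 * 23 / 2 = 552 / 2 = 276

276


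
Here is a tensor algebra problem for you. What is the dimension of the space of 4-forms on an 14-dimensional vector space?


The dimension of the space of p-forms on an n-dimensional space is C(n, p).
n = 14, p = 4
C(14, 4) = 14! / (4! * 10!) = 1001

1001


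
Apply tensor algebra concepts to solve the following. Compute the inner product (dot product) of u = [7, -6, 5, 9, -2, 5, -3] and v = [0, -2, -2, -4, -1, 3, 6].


The inner product u . v = sum of u_i * v_i.
Term-by-term: 7 * 0, -6 * -2, 5 * -2, 9 * -4, -2 * -1, 5 * 3, -3 * 6
Products: 0, 12, -10, -36, 2, 15, -18
Sum = 0 + 12 + -10 + -36 + 2 + 15 + -18 = -35

-35


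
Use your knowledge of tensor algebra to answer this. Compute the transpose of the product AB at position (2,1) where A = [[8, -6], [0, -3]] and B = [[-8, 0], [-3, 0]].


(AB)^T_{ij} = (AB)_{ji} = sum_k A_{jk} B_{ki}.
For i=2, j=1 we need (AB)_{12}:
A_{11} * B_{12} = 8 * 0 = 0
A_{12} * B_{22} = -6 * 0 = 0
Sum = 0 + 0 = 0

0


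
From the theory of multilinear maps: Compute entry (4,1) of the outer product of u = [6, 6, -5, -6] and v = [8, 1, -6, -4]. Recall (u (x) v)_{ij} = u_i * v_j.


The outer product entry T_{ij} = u_i * v_j.
We need i=4, j=1.
u_4 = -6, v_1 = 8
T_{4,1} = -6 * 8 = -48

-48


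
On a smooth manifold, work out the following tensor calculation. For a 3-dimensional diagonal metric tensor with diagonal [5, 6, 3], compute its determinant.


For a diagonal metric, the determinant is the product of diagonal entries.
Diagonal entries: 5, 6, 3
det(g) = 5 * 6 * 3 = 90

90


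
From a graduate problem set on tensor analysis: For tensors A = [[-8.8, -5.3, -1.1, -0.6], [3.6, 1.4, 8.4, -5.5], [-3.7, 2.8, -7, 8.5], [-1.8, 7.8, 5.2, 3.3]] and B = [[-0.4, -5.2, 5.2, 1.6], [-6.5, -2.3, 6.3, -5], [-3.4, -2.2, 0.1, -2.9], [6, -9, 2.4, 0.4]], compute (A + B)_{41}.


Tensor addition is component-wise: (A + B)_{ij} = A_{ij} + B_{ij}.
A_{41} = -1.8
B_{41} = 6
(A + B)_{41} = -1.8 + 6 = 4.2

4.2


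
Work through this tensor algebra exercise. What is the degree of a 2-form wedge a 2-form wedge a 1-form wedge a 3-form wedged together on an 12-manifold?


The degree of a wedge product is the sum of the degrees of the individual forms.
Degrees: 2, 2, 1, 3
Total degree = 2 + 2 + 1 + 3 = 8

8


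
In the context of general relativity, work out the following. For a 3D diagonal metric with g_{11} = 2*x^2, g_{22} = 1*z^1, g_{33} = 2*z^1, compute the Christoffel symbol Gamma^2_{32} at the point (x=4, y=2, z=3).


For a diagonal metric, Gamma^k_{ij} = (1/2) g^{kk} (dg_{ik}/dx_j + dg_{jk}/dx_i - dg_{ij}/dx_k).
The metric is diagonal, so g_{ab} = 0 for a != b.
At the given point: g_{11} = 32, g_{22} = 3, g_{33} = 6
g^{22} = 1/3
dg_{32}/dx_2 = 0 (off-diagonal)
dg_{22}/dx_3 = dg_{22}/dx_3 = 1
dg_{32}/dx_2 = 0 (off-diagonal)
Numerator = 0 + 1 - 0 = 1
Gamma^2_{32} = 1 / (2 * 3) = 1/6

1/6


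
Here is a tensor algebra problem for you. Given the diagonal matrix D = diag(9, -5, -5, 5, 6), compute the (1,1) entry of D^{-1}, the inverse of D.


For a diagonal matrix, the inverse has entries (D^{-1})_{ii} = 1/d_{ii}.
The diagonal entries are: d_{11} = 9, d_{22} = -5, d_{33} = -5, d_{44} = 5, d_{55} = 6
We need (D^{-1})_{11} = 1/d_{11} = 1/9 = 1/9

1/9


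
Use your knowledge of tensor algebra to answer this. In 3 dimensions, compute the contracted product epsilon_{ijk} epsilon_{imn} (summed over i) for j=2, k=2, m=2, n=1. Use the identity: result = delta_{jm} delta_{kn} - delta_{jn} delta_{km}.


Using the identity: epsilon_{ijk} epsilon_{imn} = delta_{jm} delta_{kn} - delta_{jn} delta_{km}.
delta_{22} = 1
delta_{21} = 0
delta_{21} = 0
delta_{22} = 1
Result = 1 * 0 - 0 * 1 = 0 - 0 = 0

0


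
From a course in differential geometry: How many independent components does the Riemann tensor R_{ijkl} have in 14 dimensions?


The Riemann tensor in d dimensions has d^2(d^2 - 1)/12 independent components.
d = 14, so d^2 = 196
d^2 - 1 = 195
d^2(d^2 - 1) = 196 * 195 = 38220
Divide by 12: 38220 / 12 = 3185

3185


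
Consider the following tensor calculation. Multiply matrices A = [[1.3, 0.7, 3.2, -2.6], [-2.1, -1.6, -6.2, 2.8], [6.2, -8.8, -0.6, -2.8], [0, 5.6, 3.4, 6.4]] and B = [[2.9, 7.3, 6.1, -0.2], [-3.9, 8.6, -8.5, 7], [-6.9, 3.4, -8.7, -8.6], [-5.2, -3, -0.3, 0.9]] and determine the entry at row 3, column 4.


(AB)_{ij} = sum_k A_{ik} B_{kj}.
For i=3, j=4:
A_{31} * B_{14} = 6.2 * -0.2 = -1.24
A_{32} * B_{24} = -8.8 * 7 = -61.6
A_{33} * B_{34} = -0.6 * -8.6 = 5.16
A_{34} * B_{44} = -2.8 * 0.9 = -2.52
Sum = -1.24 + -61.6 + 5.16 + -2.52 = -60.2

-60.2


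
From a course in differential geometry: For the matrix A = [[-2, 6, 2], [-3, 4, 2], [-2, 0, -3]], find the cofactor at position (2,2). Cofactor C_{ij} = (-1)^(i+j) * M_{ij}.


To find cofactor C_{22}, delete row 2 and column 2.
The resulting 2x2 submatrix is: [[-2, 2], [-2, -3]]
Minor M_{22} = -2*-3 - 2*-2
  = 6 - -4 = 10
Sign = (-1)^(2+2) = (-1)^4 = 1
Cofactor C_{22} = 1 * 10 = 10

10


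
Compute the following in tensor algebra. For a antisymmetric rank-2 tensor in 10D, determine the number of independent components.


A antisymmetric rank-2 tensor in d dimensions has d(d-1)/2 independent components.
d = 10
d(d-1)/2 = 10 * 9 / 2 = 90 / 2 = 45

45


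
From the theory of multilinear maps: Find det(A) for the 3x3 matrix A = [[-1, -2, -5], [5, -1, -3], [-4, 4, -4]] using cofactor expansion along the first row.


Expanding along the first row, det(A) = a11*M_11 - a12*M_12 + a13*M_13, where M_1j is the (1,j) minor.
Minor M_11 = -1*-4 - -3*4 = 16
Minor M_12 = 5*-4 - -3*-4 = -32
Minor M_13 = 5*4 - -1*-4 = 16
det = -1*(16) - -2*(-32) + -5*(16)
    = -16 - 64 + -80
    = -160

-160


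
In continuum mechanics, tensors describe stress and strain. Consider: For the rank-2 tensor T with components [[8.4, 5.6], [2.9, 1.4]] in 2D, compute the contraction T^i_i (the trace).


The contraction (trace) of a rank-2 tensor is the sum of its diagonal elements.
Diagonal entries: A[1,1] = 8.4, A[2,2] = 1.4
Tr(A) = 8.4 + 1.4 = 9.8

9.8


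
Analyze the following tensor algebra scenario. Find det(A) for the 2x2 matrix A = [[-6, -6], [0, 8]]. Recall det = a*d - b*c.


For a 2x2 matrix [[a, b], [c, d]], det = a*d - b*c.
a = -6, b = -6, c = 0, d = 8
a*d = -6 * 8 = -48
b*c = -6 * 0 = 0
det = -48 - 0 = -48

-48


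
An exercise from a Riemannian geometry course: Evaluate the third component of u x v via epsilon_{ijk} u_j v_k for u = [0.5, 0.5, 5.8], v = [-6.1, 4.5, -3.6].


(u x v)_3 = sum_{j,k} epsilon_{3jk} u_j v_k. Only permutations of (1,2,3) contribute; the two non-zero terms are:
eps_{312} u_1 v_2 = 1 * 0.5 * 4.5 = 2.25
eps_{321} u_2 v_1 = -1 * 0.5 * -6.1 = 3.05
(u x v)_3 = 5.3

5.3


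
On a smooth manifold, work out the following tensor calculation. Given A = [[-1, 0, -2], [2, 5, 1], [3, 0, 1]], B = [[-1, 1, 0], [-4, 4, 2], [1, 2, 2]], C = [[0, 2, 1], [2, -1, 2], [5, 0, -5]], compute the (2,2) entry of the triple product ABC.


(ABC)_{22} = sum_m (AB)_{2m} C_{m2}. First compute row 2 of AB.
(AB)_{21} = 2*-1 + 5*-4 + 1*1 = -21
(AB)_{22} = 2*1 + 5*4 + 1*2 = 24
(AB)_{23} = 2*0 + 5*2 + 1*2 = 12
Now contract with column 2 of C:
(AB)_{21} * C_{12} = -21 * 2 = -42
(AB)_{22} * C_{22} = 24 * -1 = -24
(AB)_{23} * C_{32} = 12 * 0 = 0
(ABC)_{22} = -42 + -24 + 0 = -66

-66


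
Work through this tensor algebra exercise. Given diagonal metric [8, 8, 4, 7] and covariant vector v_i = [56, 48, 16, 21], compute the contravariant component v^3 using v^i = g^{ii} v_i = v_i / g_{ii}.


To raise an index with a diagonal metric: v^i = v_i / g_{ii}.
For index 3: v_3 = 16, g_{33} = 4
v^3 = 16 / 4 = 4

4


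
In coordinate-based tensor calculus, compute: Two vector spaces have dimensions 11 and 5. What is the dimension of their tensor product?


The dimension of a tensor product is the product of dimensions.
dim(V) = 11, dim(W) = 5
dim(V (x) W) = 11 * 5 = 55

55


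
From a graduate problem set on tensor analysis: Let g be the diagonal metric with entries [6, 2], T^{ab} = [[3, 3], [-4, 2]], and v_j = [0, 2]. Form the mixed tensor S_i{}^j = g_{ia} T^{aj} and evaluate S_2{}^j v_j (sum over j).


Step 1: lower the first index. For a diagonal metric, g_{ia} T^{aj} = g_{ii} T^{ij} (no sum on i).
g_{22} = 2
S_2{}^1 = 2 * T^{21} = 2 * -4 = -8
S_2{}^2 = 2 * T^{22} = 2 * 2 = 4
Step 2: contract S_2{}^j with v_j.
S_2{}^1 * v_1 = -8 * 0 = 0
S_2{}^2 * v_2 = 4 * 2 = 8
Result = 0 + 8 = 8

8


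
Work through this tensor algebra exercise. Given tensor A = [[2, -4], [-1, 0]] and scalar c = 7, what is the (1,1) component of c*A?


Scalar multiplication: (cA)_{ij} = c * A_{ij}.
c = 7
A_{11} = 2
(cA)_{11} = 7 * 2 = 14

14


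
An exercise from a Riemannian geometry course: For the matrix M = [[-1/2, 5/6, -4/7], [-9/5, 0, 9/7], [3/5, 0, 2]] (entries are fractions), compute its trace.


The trace is the sum of diagonal entries.
Diagonal: M[1,1] = -1/2, M[2,2] = 0, M[3,3] = 2
Tr(M) = -1/2 + 0 + 2
Computing step by step:
After adding M[1,1]: -1/2
After adding M[2,2]: -1/2
After adding M[3,3]: 3/2
Tr(M) = 3/2

3/2


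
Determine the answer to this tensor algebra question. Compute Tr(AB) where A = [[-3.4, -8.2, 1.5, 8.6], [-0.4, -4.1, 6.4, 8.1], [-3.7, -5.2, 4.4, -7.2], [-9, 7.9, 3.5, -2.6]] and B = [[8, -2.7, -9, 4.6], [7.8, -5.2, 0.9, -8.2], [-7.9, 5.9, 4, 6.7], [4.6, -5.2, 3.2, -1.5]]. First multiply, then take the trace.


Tr(AB) = sum_i (AB)_{ii} where (AB)_{ii} = sum_k A_{ik} B_{ki}.
(AB)_{11} = -3.4*8 + -8.2*7.8 + 1.5*-7.9 + 8.6*4.6 = -63.45
(AB)_{22} = -0.4*-2.7 + -4.1*-5.2 + 6.4*5.9 + 8.1*-5.2 = 18.04
(AB)_{33} = -3.7*-9 + -5.2*0.9 + 4.4*4 + -7.2*3.2 = 23.18
(AB)_{44} = -9*4.6 + 7.9*-8.2 + 3.5*6.7 + -2.6*-1.5 = -78.83
Tr(AB) = -63.45 + 18.04 + 23.18 + -78.83 = -101.06

-101.06


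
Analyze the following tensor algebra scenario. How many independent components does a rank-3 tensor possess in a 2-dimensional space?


The number of components of a rank-r tensor in d dimensions is d^r.
Here d = 2 and r = 3.
2^3 = 8

8


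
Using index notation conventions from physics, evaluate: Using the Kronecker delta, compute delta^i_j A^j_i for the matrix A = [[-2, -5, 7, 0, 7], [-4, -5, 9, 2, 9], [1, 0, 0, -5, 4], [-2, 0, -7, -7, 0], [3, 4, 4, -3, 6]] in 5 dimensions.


The contraction (trace) of a rank-2 tensor is the sum of its diagonal elements.
Diagonal entries: A[1,1] = -2, A[2,2] = -5, A[3,3] = 0, A[4,4] = -7, A[5,5] = 6
Tr(A) = -2 + -5 + 0 + -7 + 6 = -8

-8


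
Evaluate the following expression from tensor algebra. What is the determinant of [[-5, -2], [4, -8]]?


For a 2x2 matrix [[a, b], [c, d]], det = a*d - b*c.
a = -5, b = -2, c = 4, d = -8
a*d = -5 * -8 = 40
b*c = -2 * 4 = -8
det = 40 - -8 = 48

48


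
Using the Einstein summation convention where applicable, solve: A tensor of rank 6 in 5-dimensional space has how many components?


The number of components of a rank-r tensor in d dimensions is d^r.
Here d = 5 and r = 6.
5^6 = 15625

15625


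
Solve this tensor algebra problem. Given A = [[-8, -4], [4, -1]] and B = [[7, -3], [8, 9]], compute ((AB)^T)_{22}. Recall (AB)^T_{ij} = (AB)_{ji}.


(AB)^T_{ij} = (AB)_{ji} = sum_k A_{jk} B_{ki}.
For i=2, j=2 we need (AB)_{22}:
A_{21} * B_{12} = 4 * -3 = -12
A_{22} * B_{22} = -1 * 9 = -9
Sum = -12 + -9 = -21

-21


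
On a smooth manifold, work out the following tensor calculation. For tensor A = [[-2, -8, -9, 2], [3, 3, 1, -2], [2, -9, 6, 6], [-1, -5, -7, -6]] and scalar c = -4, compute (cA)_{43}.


Scalar multiplication: (cA)_{ij} = c * A_{ij}.
c = -4
A_{43} = -7
(cA)_{43} = -4 * -7 = 28

28


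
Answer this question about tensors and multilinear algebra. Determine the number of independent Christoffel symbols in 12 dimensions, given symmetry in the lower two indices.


Christoffel symbols Gamma^k_{ij} are symmetric in i,j, so there are d * d(d+1)/2 independent symbols.
d = 12
d(d+1)/2 = 12 * 13 / 2 = 78
Total = 12 * 78 = 936

936


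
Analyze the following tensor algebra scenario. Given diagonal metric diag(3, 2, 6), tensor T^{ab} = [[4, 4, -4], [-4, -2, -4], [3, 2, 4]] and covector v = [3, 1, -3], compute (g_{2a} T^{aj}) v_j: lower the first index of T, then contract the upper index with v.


Step 1: lower the first index. For a diagonal metric, g_{ia} T^{aj} = g_{ii} T^{ij} (no sum on i).
g_{22} = 2
S_2{}^1 = 2 * T^{21} = 2 * -4 = -8
S_2{}^2 = 2 * T^{22} = 2 * -2 = -4
S_2{}^3 = 2 * T^{23} = 2 * -4 = -8
Step 2: contract S_2{}^j with v_j.
S_2{}^1 * v_1 = -8 * 3 = -24
S_2{}^2 * v_2 = -4 * 1 = -4
S_2{}^3 * v_3 = -8 * -3 = 24
Result = -24 + -4 + 24 = -4

-4


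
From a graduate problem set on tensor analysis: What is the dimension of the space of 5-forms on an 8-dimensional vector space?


The dimension of the space of p-forms on an n-dimensional space is C(n, p).
n = 8, p = 5
C(8, 5) = 8! / (5! * 3!) = 56

56


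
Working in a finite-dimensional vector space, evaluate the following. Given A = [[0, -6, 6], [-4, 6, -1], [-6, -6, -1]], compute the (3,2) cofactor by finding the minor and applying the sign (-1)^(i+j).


To find cofactor C_{32}, delete row 3 and column 2.
The resulting 2x2 submatrix is: [[0, 6], [-4, -1]]
Minor M_{32} = 0*-1 - 6*-4
  = 0 - -24 = 24
Sign = (-1)^(3+2) = (-1)^5 = -1
Cofactor C_{32} = -1 * 24 = -24

-24


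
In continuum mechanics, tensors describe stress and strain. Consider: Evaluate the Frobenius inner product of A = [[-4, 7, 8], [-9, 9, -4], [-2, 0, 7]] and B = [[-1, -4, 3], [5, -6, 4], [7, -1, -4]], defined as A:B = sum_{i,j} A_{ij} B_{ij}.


A:B = sum over all i,j of A_{ij} * B_{ij}.
Row 1: -4*-1=4, 7*-4=-28, 8*3=24 => row sum = 0
Row 2: -9*5=-45, 9*-6=-54, -4*4=-16 => row sum = -115
Row 3: -2*7=-14, 0*-1=0, 7*-4=-28 => row sum = -42
Total = 0 + -115 + -42 = -157

-157


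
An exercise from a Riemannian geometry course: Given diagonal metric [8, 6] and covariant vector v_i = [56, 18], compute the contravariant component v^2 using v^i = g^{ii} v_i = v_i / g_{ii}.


To raise an index with a diagonal metric: v^i = v_i / g_{ii}.
For index 2: v_2 = 18, g_{22} = 6
v^2 = 18 / 6 = 3

3


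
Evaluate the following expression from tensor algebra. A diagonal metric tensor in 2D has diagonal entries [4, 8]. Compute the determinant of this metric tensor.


For a diagonal metric, the determinant is the product of diagonal entries.
Diagonal entries: 4, 8
det(g) = 4 * 8 = 32

32


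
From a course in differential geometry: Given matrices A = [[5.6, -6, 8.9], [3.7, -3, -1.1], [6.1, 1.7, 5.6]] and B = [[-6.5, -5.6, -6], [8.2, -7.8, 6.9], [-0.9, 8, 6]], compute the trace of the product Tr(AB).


Tr(AB) = sum_i (AB)_{ii} where (AB)_{ii} = sum_k A_{ik} B_{ki}.
(AB)_{11} = 5.6*-6.5 + -6*8.2 + 8.9*-0.9 = -93.61
(AB)_{22} = 3.7*-5.6 + -3*-7.8 + -1.1*8 = -6.12
(AB)_{33} = 6.1*-6 + 1.7*6.9 + 5.6*6 = 8.73
Tr(AB) = -93.61 + -6.12 + 8.73 = -91

-91


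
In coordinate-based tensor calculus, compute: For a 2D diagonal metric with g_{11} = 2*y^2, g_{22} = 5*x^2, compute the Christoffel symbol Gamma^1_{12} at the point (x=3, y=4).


For a diagonal metric, Gamma^k_{ij} = (1/2) g^{kk} (dg_{ik}/dx_j + dg_{jk}/dx_i - dg_{ij}/dx_k).
The metric is diagonal, so g_{ab} = 0 for a != b.
At the given point: g_{11} = 32, g_{22} = 45
g^{11} = 1/32
dg_{11}/dx_2 = dg_{11}/dx_2 = 16
dg_{21}/dx_1 = 0 (off-diagonal)
dg_{12}/dx_1 = 0 (off-diagonal)
Numerator = 16 + 0 - 0 = 16
Gamma^1_{12} = 16 / (2 * 32) = 1/4

1/4


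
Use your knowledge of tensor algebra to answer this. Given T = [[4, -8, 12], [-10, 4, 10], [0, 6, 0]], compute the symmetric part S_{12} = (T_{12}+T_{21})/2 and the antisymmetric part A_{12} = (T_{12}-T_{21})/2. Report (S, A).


T_{12} = -8
T_{21} = -10
S_{12} = (-8 + -10)/2 = -18/2 = -9
A_{12} = (-8 - -10)/2 = 2/2 = 1
Check: S + A = -9 + 1 = -8 = T_{12}.

(-9, 1)


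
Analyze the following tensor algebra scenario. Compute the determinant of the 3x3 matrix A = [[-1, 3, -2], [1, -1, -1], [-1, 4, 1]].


Expanding along the first row, det(A) = a11*M_11 - a12*M_12 + a13*M_13, where M_1j is the (1,j) minor.
Minor M_11 = -1*1 - -1*4 = 3
Minor M_12 = 1*1 - -1*-1 = 0
Minor M_13 = 1*4 - -1*-1 = 3
det = -1*(3) - 3*(0) + -2*(3)
    = -3 - 0 + -6
    = -9

-9


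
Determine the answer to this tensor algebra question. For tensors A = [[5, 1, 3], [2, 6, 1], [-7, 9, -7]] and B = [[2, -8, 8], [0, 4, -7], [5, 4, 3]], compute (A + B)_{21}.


Tensor addition is component-wise: (A + B)_{ij} = A_{ij} + B_{ij}.
A_{21} = 2
B_{21} = 0
(A + B)_{21} = 2 + 0 = 2

2


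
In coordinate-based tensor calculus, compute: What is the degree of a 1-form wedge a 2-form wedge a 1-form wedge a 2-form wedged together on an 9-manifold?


The degree of a wedge product is the sum of the degrees of the individual forms.
Degrees: 1, 2, 1, 2
Total degree = 1 + 2 + 1 + 2 = 6

6


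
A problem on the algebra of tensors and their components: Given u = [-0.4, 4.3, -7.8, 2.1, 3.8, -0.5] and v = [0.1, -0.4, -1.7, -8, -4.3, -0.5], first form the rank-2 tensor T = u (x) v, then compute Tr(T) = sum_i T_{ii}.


The outer product gives T_{ij} = u_i v_j.
The trace (contraction) is Tr(T) = sum_i T_{ii} = sum_i u_i v_i.
Diagonal entries:
T_{11} = u_1 * v_1 = -0.4 * 0.1 = -0.04
T_{22} = u_2 * v_2 = 4.3 * -0.4 = -1.72
T_{33} = u_3 * v_3 = -7.8 * -1.7 = 13.26
T_{44} = u_4 * v_4 = 2.1 * -8 = -16.8
T_{55} = u_5 * v_5 = 3.8 * -4.3 = -16.34
T_{66} = u_6 * v_6 = -0.5 * -0.5 = 0.25
Tr(T) = -0.04 + -1.72 + 13.26 + -16.8 + -16.34 + 0.25 = -21.39

-21.39


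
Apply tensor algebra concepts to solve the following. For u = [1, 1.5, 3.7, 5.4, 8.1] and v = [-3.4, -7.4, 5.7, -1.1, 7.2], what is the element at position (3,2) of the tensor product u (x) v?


The outer product entry T_{ij} = u_i * v_j.
We need i=3, j=2.
u_3 = 3.7, v_2 = -7.4
T_{3,2} = 3.7 * -7.4 = -27.38

-27.38


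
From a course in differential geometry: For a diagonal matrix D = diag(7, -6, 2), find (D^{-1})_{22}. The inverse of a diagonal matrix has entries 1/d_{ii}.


For a diagonal matrix, the inverse has entries (D^{-1})_{ii} = 1/d_{ii}.
The diagonal entries are: d_{11} = 7, d_{22} = -6, d_{33} = 2
We need (D^{-1})_{22} = 1/d_{22} = 1/-6 = -1/6

-1/6


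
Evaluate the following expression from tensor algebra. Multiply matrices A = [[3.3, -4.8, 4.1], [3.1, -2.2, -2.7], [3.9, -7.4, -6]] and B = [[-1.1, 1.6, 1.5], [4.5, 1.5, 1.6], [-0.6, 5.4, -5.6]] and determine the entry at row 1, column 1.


(AB)_{ij} = sum_k A_{ik} B_{kj}.
For i=1, j=1:
A_{11} * B_{11} = 3.3 * -1.1 = -3.63
A_{12} * B_{21} = -4.8 * 4.5 = -21.6
A_{13} * B_{31} = 4.1 * -0.6 = -2.46
Sum = -3.63 + -21.6 + -2.46 = -27.69

-27.69


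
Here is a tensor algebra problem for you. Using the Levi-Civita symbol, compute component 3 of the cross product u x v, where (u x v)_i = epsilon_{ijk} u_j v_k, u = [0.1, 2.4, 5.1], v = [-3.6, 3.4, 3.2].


(u x v)_3 = sum_{j,k} epsilon_{3jk} u_j v_k. Only permutations of (1,2,3) contribute; the two non-zero terms are:
eps_{312} u_1 v_2 = 1 * 0.1 * 3.4 = 0.34
eps_{321} u_2 v_1 = -1 * 2.4 * -3.6 = 8.64
(u x v)_3 = 8.98

8.98


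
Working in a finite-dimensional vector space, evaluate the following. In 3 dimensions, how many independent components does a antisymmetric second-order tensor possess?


A antisymmetric rank-2 tensor in d dimensions has d(d-1)/2 independent components.
d = 3
d(d-1)/2 = 3 * 2 / 2 = 6 / 2 = 3

3


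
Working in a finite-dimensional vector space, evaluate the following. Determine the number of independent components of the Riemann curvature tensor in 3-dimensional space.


The Riemann tensor in d dimensions has d^2(d^2 - 1)/12 independent components.
d = 3, so d^2 = 9
d^2 - 1 = 8
d^2(d^2 - 1) = 9 * 8 = 72
Divide by 12: 72 / 12 = 6

6


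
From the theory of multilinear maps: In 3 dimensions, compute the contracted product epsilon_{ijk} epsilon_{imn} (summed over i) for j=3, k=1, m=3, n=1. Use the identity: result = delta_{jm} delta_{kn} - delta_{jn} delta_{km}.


Using the identity: epsilon_{ijk} epsilon_{imn} = delta_{jm} delta_{kn} - delta_{jn} delta_{km}.
delta_{33} = 1
delta_{11} = 1
delta_{31} = 0
delta_{13} = 0
Result = 1 * 1 - 0 * 0 = 1 - 0 = 1

1


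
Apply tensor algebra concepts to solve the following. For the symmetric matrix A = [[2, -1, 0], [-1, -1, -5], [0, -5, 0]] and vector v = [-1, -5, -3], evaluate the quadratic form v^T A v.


First compute Av:
(Av)_1 = 2*-1 + -1*-5 + 0*-3 = 3
(Av)_2 = -1*-1 + -1*-5 + -5*-3 = 21
(Av)_3 = 0*-1 + -5*-5 + 0*-3 = 25
Av = [3, 21, 25]
Then v^T (Av) = -1*3 + -5*21 + -3*25
= -3 + -105 + -75 = -183

-183


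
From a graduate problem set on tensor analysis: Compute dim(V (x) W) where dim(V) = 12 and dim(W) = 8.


The dimension of a tensor product is the product of dimensions.
dim(V) = 12, dim(W) = 8
dim(V (x) W) = 12 * 8 = 96

96


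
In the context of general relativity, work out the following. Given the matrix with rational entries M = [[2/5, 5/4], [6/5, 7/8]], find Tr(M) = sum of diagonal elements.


The trace is the sum of diagonal entries.
Diagonal: M[1,1] = 2/5, M[2,2] = 7/8
Tr(M) = 2/5 + 7/8
Computing step by step:
After adding M[1,1]: 2/5
After adding M[2,2]: 51/40
Tr(M) = 51/40

51/40


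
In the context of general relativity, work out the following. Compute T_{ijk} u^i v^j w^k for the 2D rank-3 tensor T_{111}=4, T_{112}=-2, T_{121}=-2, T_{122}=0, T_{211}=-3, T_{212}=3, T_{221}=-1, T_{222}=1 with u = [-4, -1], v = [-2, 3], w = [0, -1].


S = sum over i,j,k of T_{ijk} u_i v_j w_k. Expanding all 8 terms:
T_{111}*u_1*v_1*w_1 = 4*-4*-2*0 = 0  (running total: 0)
T_{112}*u_1*v_1*w_2 = -2*-4*-2*-1 = 16  (running total: 16)
T_{121}*u_1*v_2*w_1 = -2*-4*3*0 = 0  (running total: 16)
T_{122}*u_1*v_2*w_2 = 0*-4*3*-1 = 0  (running total: 16)
T_{211}*u_2*v_1*w_1 = -3*-1*-2*0 = 0  (running total: 16)
T_{212}*u_2*v_1*w_2 = 3*-1*-2*-1 = -6  (running total: 10)
T_{221}*u_2*v_2*w_1 = -1*-1*3*0 = 0  (running total: 10)
T_{222}*u_2*v_2*w_2 = 1*-1*3*-1 = 3  (running total: 13)
S = 13

13


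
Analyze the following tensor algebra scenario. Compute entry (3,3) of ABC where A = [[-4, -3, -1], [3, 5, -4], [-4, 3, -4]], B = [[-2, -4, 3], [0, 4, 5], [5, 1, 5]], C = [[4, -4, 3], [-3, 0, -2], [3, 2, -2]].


(ABC)_{33} = sum_m (AB)_{3m} C_{m3}. First compute row 3 of AB.
(AB)_{31} = -4*-2 + 3*0 + -4*5 = -12
(AB)_{32} = -4*-4 + 3*4 + -4*1 = 24
(AB)_{33} = -4*3 + 3*5 + -4*5 = -17
Now contract with column 3 of C:
(AB)_{31} * C_{13} = -12 * 3 = -36
(AB)_{32} * C_{23} = 24 * -2 = -48
(AB)_{33} * C_{33} = -17 * -2 = 34
(ABC)_{33} = -36 + -48 + 34 = -50

-50


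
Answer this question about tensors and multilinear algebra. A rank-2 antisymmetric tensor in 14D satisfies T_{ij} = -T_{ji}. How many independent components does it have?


An antisymmetric rank-2 tensor satisfies A_{ij} = -A_{ji}, so diagonal entries are zero.
The independent components are the upper-triangular entries: C(n, 2) = n(n-1)/2.
n = 14
C(14, 2) = 14 * 13 / 2 = 182 / 2 = 91

91


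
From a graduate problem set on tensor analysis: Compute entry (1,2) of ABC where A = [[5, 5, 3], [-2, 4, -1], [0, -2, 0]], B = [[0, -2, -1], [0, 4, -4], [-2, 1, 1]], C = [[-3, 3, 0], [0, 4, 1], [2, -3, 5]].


(ABC)_{12} = sum_m (AB)_{1m} C_{m2}. First compute row 1 of AB.
(AB)_{11} = 5*0 + 5*0 + 3*-2 = -6
(AB)_{12} = 5*-2 + 5*4 + 3*1 = 13
(AB)_{13} = 5*-1 + 5*-4 + 3*1 = -22
Now contract with column 2 of C:
(AB)_{11} * C_{12} = -6 * 3 = -18
(AB)_{12} * C_{22} = 13 * 4 = 52
(AB)_{13} * C_{32} = -22 * -3 = 66
(ABC)_{12} = -18 + 52 + 66 = 100

100


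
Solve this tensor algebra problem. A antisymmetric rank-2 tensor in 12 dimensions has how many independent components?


A antisymmetric rank-2 tensor in d dimensions has d(d-1)/2 independent components.
d = 12
d(d-1)/2 = 12 * 11 / 2 = 132 / 2 = 66

66


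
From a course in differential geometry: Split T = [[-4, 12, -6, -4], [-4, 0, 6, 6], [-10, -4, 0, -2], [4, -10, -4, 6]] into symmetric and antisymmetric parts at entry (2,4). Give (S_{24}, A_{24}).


T_{24} = 6
T_{42} = -10
S_{24} = (6 + -10)/2 = -4/2 = -2
A_{24} = (6 - -10)/2 = 16/2 = 8
Check: S + A = -2 + 8 = 6 = T_{24}.

(-2, 8)


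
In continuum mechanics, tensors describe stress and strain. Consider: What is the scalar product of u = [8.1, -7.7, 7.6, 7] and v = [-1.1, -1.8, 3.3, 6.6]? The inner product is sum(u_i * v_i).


The inner product u . v = sum of u_i * v_i.
Term-by-term: 8.1 * -1.1, -7.7 * -1.8, 7.6 * 3.3, 7 * 6.6
Products: -8.91, 13.86, 25.08, 46.2
Sum = -8.91 + 13.86 + 25.08 + 46.2 = 76.23

76.23


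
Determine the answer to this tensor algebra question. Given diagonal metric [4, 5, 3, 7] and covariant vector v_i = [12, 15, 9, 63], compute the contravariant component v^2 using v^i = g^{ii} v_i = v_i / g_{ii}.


To raise an index with a diagonal metric: v^i = v_i / g_{ii}.
For index 2: v_2 = 15, g_{22} = 5
v^2 = 15 / 5 = 3

3


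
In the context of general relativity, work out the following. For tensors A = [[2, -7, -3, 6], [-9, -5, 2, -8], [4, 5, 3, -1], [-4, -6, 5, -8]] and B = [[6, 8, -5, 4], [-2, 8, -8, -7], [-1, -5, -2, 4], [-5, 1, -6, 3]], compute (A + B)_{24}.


Tensor addition is component-wise: (A + B)_{ij} = A_{ij} + B_{ij}.
A_{24} = -8
B_{24} = -7
(A + B)_{24} = -8 + -7 = -15

-15


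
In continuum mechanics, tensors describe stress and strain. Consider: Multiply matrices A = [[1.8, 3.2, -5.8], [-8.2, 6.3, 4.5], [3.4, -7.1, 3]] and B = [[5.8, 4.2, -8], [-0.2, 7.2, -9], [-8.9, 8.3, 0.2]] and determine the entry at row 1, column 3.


(AB)_{ij} = sum_k A_{ik} B_{kj}.
For i=1, j=3:
A_{11} * B_{13} = 1.8 * -8 = -14.4
A_{12} * B_{23} = 3.2 * -9 = -28.8
A_{13} * B_{33} = -5.8 * 0.2 = -1.16
Sum = -14.4 + -28.8 + -1.16 = -44.36

-44.36


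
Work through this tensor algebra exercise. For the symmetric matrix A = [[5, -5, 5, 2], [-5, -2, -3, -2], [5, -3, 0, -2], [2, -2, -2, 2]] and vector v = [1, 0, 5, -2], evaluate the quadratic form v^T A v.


First compute Av:
(Av)_1 = 5*1 + -5*0 + 5*5 + 2*-2 = 26
(Av)_2 = -5*1 + -2*0 + -3*5 + -2*-2 = -16
(Av)_3 = 5*1 + -3*0 + 0*5 + -2*-2 = 9
(Av)_4 = 2*1 + -2*0 + -2*5 + 2*-2 = -12
Av = [26, -16, 9, -12]
Then v^T (Av) = 1*26 + 0*-16 + 5*9 + -2*-12
= 26 + 0 + 45 + 24 = 95

95
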